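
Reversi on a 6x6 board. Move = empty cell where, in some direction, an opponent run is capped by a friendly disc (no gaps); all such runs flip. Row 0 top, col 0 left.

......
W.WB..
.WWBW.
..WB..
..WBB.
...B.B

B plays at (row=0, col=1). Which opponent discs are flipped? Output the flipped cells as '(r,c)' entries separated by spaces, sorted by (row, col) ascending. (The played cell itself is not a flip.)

Dir NW: edge -> no flip
Dir N: edge -> no flip
Dir NE: edge -> no flip
Dir W: first cell '.' (not opp) -> no flip
Dir E: first cell '.' (not opp) -> no flip
Dir SW: opp run (1,0), next=edge -> no flip
Dir S: first cell '.' (not opp) -> no flip
Dir SE: opp run (1,2) capped by B -> flip

Answer: (1,2)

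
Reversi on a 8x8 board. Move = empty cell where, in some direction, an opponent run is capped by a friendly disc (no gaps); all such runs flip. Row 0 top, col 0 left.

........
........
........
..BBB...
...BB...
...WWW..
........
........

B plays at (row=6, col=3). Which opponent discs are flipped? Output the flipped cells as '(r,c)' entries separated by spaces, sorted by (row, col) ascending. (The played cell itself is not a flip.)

Dir NW: first cell '.' (not opp) -> no flip
Dir N: opp run (5,3) capped by B -> flip
Dir NE: opp run (5,4), next='.' -> no flip
Dir W: first cell '.' (not opp) -> no flip
Dir E: first cell '.' (not opp) -> no flip
Dir SW: first cell '.' (not opp) -> no flip
Dir S: first cell '.' (not opp) -> no flip
Dir SE: first cell '.' (not opp) -> no flip

Answer: (5,3)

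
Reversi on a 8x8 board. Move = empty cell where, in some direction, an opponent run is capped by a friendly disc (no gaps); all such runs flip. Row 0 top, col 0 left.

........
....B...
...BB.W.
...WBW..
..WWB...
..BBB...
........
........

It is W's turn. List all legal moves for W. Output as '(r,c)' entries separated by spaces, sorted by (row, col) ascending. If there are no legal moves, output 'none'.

(0,3): no bracket -> illegal
(0,4): no bracket -> illegal
(0,5): no bracket -> illegal
(1,2): no bracket -> illegal
(1,3): flips 2 -> legal
(1,5): flips 1 -> legal
(2,2): no bracket -> illegal
(2,5): flips 1 -> legal
(3,2): no bracket -> illegal
(4,1): no bracket -> illegal
(4,5): flips 1 -> legal
(5,1): no bracket -> illegal
(5,5): flips 1 -> legal
(6,1): flips 1 -> legal
(6,2): flips 3 -> legal
(6,3): flips 1 -> legal
(6,4): flips 1 -> legal
(6,5): flips 1 -> legal

Answer: (1,3) (1,5) (2,5) (4,5) (5,5) (6,1) (6,2) (6,3) (6,4) (6,5)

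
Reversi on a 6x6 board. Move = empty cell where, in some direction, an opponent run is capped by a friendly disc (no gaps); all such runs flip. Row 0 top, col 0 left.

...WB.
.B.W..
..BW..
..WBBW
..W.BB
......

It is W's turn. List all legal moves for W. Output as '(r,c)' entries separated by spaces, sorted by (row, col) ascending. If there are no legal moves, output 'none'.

Answer: (0,5) (1,2) (2,1) (2,4) (3,1) (4,3) (5,3) (5,5)

Derivation:
(0,0): no bracket -> illegal
(0,1): no bracket -> illegal
(0,2): no bracket -> illegal
(0,5): flips 1 -> legal
(1,0): no bracket -> illegal
(1,2): flips 1 -> legal
(1,4): no bracket -> illegal
(1,5): no bracket -> illegal
(2,0): no bracket -> illegal
(2,1): flips 1 -> legal
(2,4): flips 1 -> legal
(2,5): no bracket -> illegal
(3,1): flips 1 -> legal
(4,3): flips 1 -> legal
(5,3): flips 1 -> legal
(5,4): no bracket -> illegal
(5,5): flips 1 -> legal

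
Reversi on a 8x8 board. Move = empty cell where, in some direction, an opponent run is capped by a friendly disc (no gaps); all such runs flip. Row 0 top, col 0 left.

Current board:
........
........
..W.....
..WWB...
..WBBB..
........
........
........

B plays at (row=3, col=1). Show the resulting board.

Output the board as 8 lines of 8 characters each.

Place B at (3,1); scan 8 dirs for brackets.
Dir NW: first cell '.' (not opp) -> no flip
Dir N: first cell '.' (not opp) -> no flip
Dir NE: opp run (2,2), next='.' -> no flip
Dir W: first cell '.' (not opp) -> no flip
Dir E: opp run (3,2) (3,3) capped by B -> flip
Dir SW: first cell '.' (not opp) -> no flip
Dir S: first cell '.' (not opp) -> no flip
Dir SE: opp run (4,2), next='.' -> no flip
All flips: (3,2) (3,3)

Answer: ........
........
..W.....
.BBBB...
..WBBB..
........
........
........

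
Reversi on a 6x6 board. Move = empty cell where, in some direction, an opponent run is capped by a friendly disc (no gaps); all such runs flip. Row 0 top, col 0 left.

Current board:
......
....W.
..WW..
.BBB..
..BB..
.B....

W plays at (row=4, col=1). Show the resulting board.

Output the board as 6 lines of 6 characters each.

Place W at (4,1); scan 8 dirs for brackets.
Dir NW: first cell '.' (not opp) -> no flip
Dir N: opp run (3,1), next='.' -> no flip
Dir NE: opp run (3,2) capped by W -> flip
Dir W: first cell '.' (not opp) -> no flip
Dir E: opp run (4,2) (4,3), next='.' -> no flip
Dir SW: first cell '.' (not opp) -> no flip
Dir S: opp run (5,1), next=edge -> no flip
Dir SE: first cell '.' (not opp) -> no flip
All flips: (3,2)

Answer: ......
....W.
..WW..
.BWB..
.WBB..
.B....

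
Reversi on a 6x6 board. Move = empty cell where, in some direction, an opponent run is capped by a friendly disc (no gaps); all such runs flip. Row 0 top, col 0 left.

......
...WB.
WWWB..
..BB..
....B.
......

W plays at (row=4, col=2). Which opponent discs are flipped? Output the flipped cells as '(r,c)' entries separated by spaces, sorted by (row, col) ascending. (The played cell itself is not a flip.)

Answer: (3,2)

Derivation:
Dir NW: first cell '.' (not opp) -> no flip
Dir N: opp run (3,2) capped by W -> flip
Dir NE: opp run (3,3), next='.' -> no flip
Dir W: first cell '.' (not opp) -> no flip
Dir E: first cell '.' (not opp) -> no flip
Dir SW: first cell '.' (not opp) -> no flip
Dir S: first cell '.' (not opp) -> no flip
Dir SE: first cell '.' (not opp) -> no flip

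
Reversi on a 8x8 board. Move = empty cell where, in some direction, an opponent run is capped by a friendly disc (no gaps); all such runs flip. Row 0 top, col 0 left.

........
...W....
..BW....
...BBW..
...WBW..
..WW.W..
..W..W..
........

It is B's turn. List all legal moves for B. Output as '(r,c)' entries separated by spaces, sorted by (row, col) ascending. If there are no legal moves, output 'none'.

Answer: (0,3) (0,4) (1,2) (2,4) (2,6) (3,6) (4,2) (4,6) (5,6) (6,1) (6,3) (6,6) (7,1)

Derivation:
(0,2): no bracket -> illegal
(0,3): flips 2 -> legal
(0,4): flips 1 -> legal
(1,2): flips 1 -> legal
(1,4): no bracket -> illegal
(2,4): flips 1 -> legal
(2,5): no bracket -> illegal
(2,6): flips 1 -> legal
(3,2): no bracket -> illegal
(3,6): flips 1 -> legal
(4,1): no bracket -> illegal
(4,2): flips 1 -> legal
(4,6): flips 1 -> legal
(5,1): no bracket -> illegal
(5,4): no bracket -> illegal
(5,6): flips 1 -> legal
(6,1): flips 2 -> legal
(6,3): flips 2 -> legal
(6,4): no bracket -> illegal
(6,6): flips 1 -> legal
(7,1): flips 2 -> legal
(7,2): no bracket -> illegal
(7,3): no bracket -> illegal
(7,4): no bracket -> illegal
(7,5): no bracket -> illegal
(7,6): no bracket -> illegal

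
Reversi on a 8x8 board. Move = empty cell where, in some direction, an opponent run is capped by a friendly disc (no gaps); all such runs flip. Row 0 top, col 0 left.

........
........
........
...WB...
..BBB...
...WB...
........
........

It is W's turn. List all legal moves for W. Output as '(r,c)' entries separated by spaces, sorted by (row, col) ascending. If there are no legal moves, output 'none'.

(2,3): no bracket -> illegal
(2,4): no bracket -> illegal
(2,5): no bracket -> illegal
(3,1): flips 1 -> legal
(3,2): no bracket -> illegal
(3,5): flips 2 -> legal
(4,1): no bracket -> illegal
(4,5): no bracket -> illegal
(5,1): flips 1 -> legal
(5,2): no bracket -> illegal
(5,5): flips 2 -> legal
(6,3): no bracket -> illegal
(6,4): no bracket -> illegal
(6,5): no bracket -> illegal

Answer: (3,1) (3,5) (5,1) (5,5)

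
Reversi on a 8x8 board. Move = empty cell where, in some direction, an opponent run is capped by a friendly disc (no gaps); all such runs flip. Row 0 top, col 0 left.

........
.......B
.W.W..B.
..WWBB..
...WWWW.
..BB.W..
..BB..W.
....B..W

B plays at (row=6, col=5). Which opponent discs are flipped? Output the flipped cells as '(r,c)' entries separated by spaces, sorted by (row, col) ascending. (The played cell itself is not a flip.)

Dir NW: first cell '.' (not opp) -> no flip
Dir N: opp run (5,5) (4,5) capped by B -> flip
Dir NE: first cell '.' (not opp) -> no flip
Dir W: first cell '.' (not opp) -> no flip
Dir E: opp run (6,6), next='.' -> no flip
Dir SW: first cell 'B' (not opp) -> no flip
Dir S: first cell '.' (not opp) -> no flip
Dir SE: first cell '.' (not opp) -> no flip

Answer: (4,5) (5,5)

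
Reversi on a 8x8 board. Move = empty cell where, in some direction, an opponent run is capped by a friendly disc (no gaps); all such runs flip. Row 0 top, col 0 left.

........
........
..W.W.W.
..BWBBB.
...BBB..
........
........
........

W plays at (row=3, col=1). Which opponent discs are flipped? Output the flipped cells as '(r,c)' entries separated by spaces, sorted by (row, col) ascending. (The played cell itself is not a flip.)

Dir NW: first cell '.' (not opp) -> no flip
Dir N: first cell '.' (not opp) -> no flip
Dir NE: first cell 'W' (not opp) -> no flip
Dir W: first cell '.' (not opp) -> no flip
Dir E: opp run (3,2) capped by W -> flip
Dir SW: first cell '.' (not opp) -> no flip
Dir S: first cell '.' (not opp) -> no flip
Dir SE: first cell '.' (not opp) -> no flip

Answer: (3,2)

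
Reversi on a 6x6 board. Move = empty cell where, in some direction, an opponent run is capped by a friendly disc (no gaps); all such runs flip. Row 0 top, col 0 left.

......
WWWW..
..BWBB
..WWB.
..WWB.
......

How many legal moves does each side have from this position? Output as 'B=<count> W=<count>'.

Answer: B=8 W=6

Derivation:
-- B to move --
(0,0): flips 1 -> legal
(0,1): flips 2 -> legal
(0,2): flips 2 -> legal
(0,3): no bracket -> illegal
(0,4): flips 1 -> legal
(1,4): no bracket -> illegal
(2,0): no bracket -> illegal
(2,1): no bracket -> illegal
(3,1): flips 2 -> legal
(4,1): flips 2 -> legal
(5,1): flips 2 -> legal
(5,2): flips 3 -> legal
(5,3): no bracket -> illegal
(5,4): no bracket -> illegal
B mobility = 8
-- W to move --
(1,4): no bracket -> illegal
(1,5): flips 1 -> legal
(2,1): flips 1 -> legal
(3,1): flips 1 -> legal
(3,5): flips 2 -> legal
(4,5): flips 2 -> legal
(5,3): no bracket -> illegal
(5,4): no bracket -> illegal
(5,5): flips 1 -> legal
W mobility = 6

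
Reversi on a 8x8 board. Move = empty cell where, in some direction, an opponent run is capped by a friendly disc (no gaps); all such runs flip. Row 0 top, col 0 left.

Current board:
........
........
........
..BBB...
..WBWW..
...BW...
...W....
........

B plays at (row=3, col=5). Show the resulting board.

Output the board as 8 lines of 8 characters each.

Answer: ........
........
........
..BBBB..
..WBBW..
...BW...
...W....
........

Derivation:
Place B at (3,5); scan 8 dirs for brackets.
Dir NW: first cell '.' (not opp) -> no flip
Dir N: first cell '.' (not opp) -> no flip
Dir NE: first cell '.' (not opp) -> no flip
Dir W: first cell 'B' (not opp) -> no flip
Dir E: first cell '.' (not opp) -> no flip
Dir SW: opp run (4,4) capped by B -> flip
Dir S: opp run (4,5), next='.' -> no flip
Dir SE: first cell '.' (not opp) -> no flip
All flips: (4,4)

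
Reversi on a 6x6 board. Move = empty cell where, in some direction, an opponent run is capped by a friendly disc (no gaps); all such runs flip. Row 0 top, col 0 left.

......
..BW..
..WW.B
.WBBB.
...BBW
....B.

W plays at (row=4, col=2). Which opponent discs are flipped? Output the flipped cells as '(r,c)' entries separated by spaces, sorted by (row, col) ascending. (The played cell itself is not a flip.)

Answer: (3,2) (4,3) (4,4)

Derivation:
Dir NW: first cell 'W' (not opp) -> no flip
Dir N: opp run (3,2) capped by W -> flip
Dir NE: opp run (3,3), next='.' -> no flip
Dir W: first cell '.' (not opp) -> no flip
Dir E: opp run (4,3) (4,4) capped by W -> flip
Dir SW: first cell '.' (not opp) -> no flip
Dir S: first cell '.' (not opp) -> no flip
Dir SE: first cell '.' (not opp) -> no flip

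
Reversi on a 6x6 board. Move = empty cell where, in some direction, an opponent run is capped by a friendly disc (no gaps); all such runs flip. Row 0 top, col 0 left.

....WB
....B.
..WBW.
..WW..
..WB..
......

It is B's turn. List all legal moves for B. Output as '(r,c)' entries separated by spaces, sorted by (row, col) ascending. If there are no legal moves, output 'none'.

(0,3): flips 1 -> legal
(1,1): no bracket -> illegal
(1,2): no bracket -> illegal
(1,3): no bracket -> illegal
(1,5): no bracket -> illegal
(2,1): flips 2 -> legal
(2,5): flips 1 -> legal
(3,1): no bracket -> illegal
(3,4): flips 1 -> legal
(3,5): no bracket -> illegal
(4,1): flips 2 -> legal
(4,4): no bracket -> illegal
(5,1): no bracket -> illegal
(5,2): no bracket -> illegal
(5,3): no bracket -> illegal

Answer: (0,3) (2,1) (2,5) (3,4) (4,1)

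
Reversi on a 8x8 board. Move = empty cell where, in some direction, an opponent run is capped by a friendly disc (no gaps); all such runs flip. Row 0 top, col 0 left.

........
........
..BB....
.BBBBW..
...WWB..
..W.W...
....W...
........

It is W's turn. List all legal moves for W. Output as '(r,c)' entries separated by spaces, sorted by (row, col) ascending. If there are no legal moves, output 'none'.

Answer: (1,1) (1,3) (2,1) (2,4) (2,5) (3,0) (3,6) (4,6) (5,5)

Derivation:
(1,1): flips 2 -> legal
(1,2): no bracket -> illegal
(1,3): flips 2 -> legal
(1,4): no bracket -> illegal
(2,0): no bracket -> illegal
(2,1): flips 1 -> legal
(2,4): flips 1 -> legal
(2,5): flips 1 -> legal
(3,0): flips 4 -> legal
(3,6): flips 1 -> legal
(4,0): no bracket -> illegal
(4,1): no bracket -> illegal
(4,2): no bracket -> illegal
(4,6): flips 1 -> legal
(5,5): flips 1 -> legal
(5,6): no bracket -> illegal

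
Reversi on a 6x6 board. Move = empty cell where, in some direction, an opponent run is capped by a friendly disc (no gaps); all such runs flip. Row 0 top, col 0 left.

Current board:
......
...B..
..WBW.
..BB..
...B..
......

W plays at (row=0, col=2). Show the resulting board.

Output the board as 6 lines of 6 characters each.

Place W at (0,2); scan 8 dirs for brackets.
Dir NW: edge -> no flip
Dir N: edge -> no flip
Dir NE: edge -> no flip
Dir W: first cell '.' (not opp) -> no flip
Dir E: first cell '.' (not opp) -> no flip
Dir SW: first cell '.' (not opp) -> no flip
Dir S: first cell '.' (not opp) -> no flip
Dir SE: opp run (1,3) capped by W -> flip
All flips: (1,3)

Answer: ..W...
...W..
..WBW.
..BB..
...B..
......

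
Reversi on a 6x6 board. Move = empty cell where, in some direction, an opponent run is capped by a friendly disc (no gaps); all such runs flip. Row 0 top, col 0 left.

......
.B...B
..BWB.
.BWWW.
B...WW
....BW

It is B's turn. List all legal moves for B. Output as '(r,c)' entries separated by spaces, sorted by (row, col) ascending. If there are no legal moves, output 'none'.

Answer: (3,5) (4,2)

Derivation:
(1,2): no bracket -> illegal
(1,3): no bracket -> illegal
(1,4): no bracket -> illegal
(2,1): no bracket -> illegal
(2,5): no bracket -> illegal
(3,5): flips 3 -> legal
(4,1): no bracket -> illegal
(4,2): flips 2 -> legal
(4,3): no bracket -> illegal
(5,3): no bracket -> illegal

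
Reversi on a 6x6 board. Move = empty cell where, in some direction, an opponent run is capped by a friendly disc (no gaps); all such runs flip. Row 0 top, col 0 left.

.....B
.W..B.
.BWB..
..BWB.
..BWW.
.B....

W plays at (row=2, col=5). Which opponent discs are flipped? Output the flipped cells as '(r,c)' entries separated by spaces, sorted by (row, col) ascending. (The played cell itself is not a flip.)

Dir NW: opp run (1,4), next='.' -> no flip
Dir N: first cell '.' (not opp) -> no flip
Dir NE: edge -> no flip
Dir W: first cell '.' (not opp) -> no flip
Dir E: edge -> no flip
Dir SW: opp run (3,4) capped by W -> flip
Dir S: first cell '.' (not opp) -> no flip
Dir SE: edge -> no flip

Answer: (3,4)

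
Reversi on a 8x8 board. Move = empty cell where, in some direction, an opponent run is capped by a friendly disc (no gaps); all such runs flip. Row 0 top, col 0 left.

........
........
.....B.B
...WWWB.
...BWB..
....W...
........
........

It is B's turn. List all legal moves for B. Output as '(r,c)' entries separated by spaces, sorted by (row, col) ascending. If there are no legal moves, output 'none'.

Answer: (2,3) (3,2) (6,3) (6,5)

Derivation:
(2,2): no bracket -> illegal
(2,3): flips 2 -> legal
(2,4): no bracket -> illegal
(2,6): no bracket -> illegal
(3,2): flips 3 -> legal
(4,2): no bracket -> illegal
(4,6): no bracket -> illegal
(5,3): no bracket -> illegal
(5,5): no bracket -> illegal
(6,3): flips 1 -> legal
(6,4): no bracket -> illegal
(6,5): flips 1 -> legal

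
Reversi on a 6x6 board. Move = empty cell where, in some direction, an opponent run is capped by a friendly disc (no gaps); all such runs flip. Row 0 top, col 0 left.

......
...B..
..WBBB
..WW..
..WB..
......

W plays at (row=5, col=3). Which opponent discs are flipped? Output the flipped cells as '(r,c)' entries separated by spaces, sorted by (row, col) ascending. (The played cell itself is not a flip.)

Answer: (4,3)

Derivation:
Dir NW: first cell 'W' (not opp) -> no flip
Dir N: opp run (4,3) capped by W -> flip
Dir NE: first cell '.' (not opp) -> no flip
Dir W: first cell '.' (not opp) -> no flip
Dir E: first cell '.' (not opp) -> no flip
Dir SW: edge -> no flip
Dir S: edge -> no flip
Dir SE: edge -> no flip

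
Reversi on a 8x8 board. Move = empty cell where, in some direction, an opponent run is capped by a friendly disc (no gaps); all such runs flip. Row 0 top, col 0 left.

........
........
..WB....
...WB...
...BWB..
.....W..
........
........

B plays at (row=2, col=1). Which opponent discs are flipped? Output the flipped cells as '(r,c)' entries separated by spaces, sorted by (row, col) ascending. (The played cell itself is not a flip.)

Answer: (2,2)

Derivation:
Dir NW: first cell '.' (not opp) -> no flip
Dir N: first cell '.' (not opp) -> no flip
Dir NE: first cell '.' (not opp) -> no flip
Dir W: first cell '.' (not opp) -> no flip
Dir E: opp run (2,2) capped by B -> flip
Dir SW: first cell '.' (not opp) -> no flip
Dir S: first cell '.' (not opp) -> no flip
Dir SE: first cell '.' (not opp) -> no flip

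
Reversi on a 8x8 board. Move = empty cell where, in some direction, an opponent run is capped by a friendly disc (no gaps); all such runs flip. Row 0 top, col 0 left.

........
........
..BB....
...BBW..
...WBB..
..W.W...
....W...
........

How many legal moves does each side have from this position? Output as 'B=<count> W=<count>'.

Answer: B=8 W=8

Derivation:
-- B to move --
(2,4): no bracket -> illegal
(2,5): flips 1 -> legal
(2,6): flips 1 -> legal
(3,2): no bracket -> illegal
(3,6): flips 1 -> legal
(4,1): no bracket -> illegal
(4,2): flips 1 -> legal
(4,6): no bracket -> illegal
(5,1): no bracket -> illegal
(5,3): flips 1 -> legal
(5,5): no bracket -> illegal
(6,1): flips 2 -> legal
(6,2): no bracket -> illegal
(6,3): flips 1 -> legal
(6,5): no bracket -> illegal
(7,3): no bracket -> illegal
(7,4): flips 2 -> legal
(7,5): no bracket -> illegal
B mobility = 8
-- W to move --
(1,1): no bracket -> illegal
(1,2): no bracket -> illegal
(1,3): flips 2 -> legal
(1,4): no bracket -> illegal
(2,1): no bracket -> illegal
(2,4): flips 2 -> legal
(2,5): flips 1 -> legal
(3,1): no bracket -> illegal
(3,2): flips 2 -> legal
(3,6): flips 1 -> legal
(4,2): no bracket -> illegal
(4,6): flips 2 -> legal
(5,3): flips 1 -> legal
(5,5): flips 1 -> legal
(5,6): no bracket -> illegal
W mobility = 8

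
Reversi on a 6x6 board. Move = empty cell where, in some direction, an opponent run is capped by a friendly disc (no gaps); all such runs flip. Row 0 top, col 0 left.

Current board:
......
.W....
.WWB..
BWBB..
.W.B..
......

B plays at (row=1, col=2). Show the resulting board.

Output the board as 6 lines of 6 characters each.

Answer: ......
.WB...
.BBB..
BWBB..
.W.B..
......

Derivation:
Place B at (1,2); scan 8 dirs for brackets.
Dir NW: first cell '.' (not opp) -> no flip
Dir N: first cell '.' (not opp) -> no flip
Dir NE: first cell '.' (not opp) -> no flip
Dir W: opp run (1,1), next='.' -> no flip
Dir E: first cell '.' (not opp) -> no flip
Dir SW: opp run (2,1) capped by B -> flip
Dir S: opp run (2,2) capped by B -> flip
Dir SE: first cell 'B' (not opp) -> no flip
All flips: (2,1) (2,2)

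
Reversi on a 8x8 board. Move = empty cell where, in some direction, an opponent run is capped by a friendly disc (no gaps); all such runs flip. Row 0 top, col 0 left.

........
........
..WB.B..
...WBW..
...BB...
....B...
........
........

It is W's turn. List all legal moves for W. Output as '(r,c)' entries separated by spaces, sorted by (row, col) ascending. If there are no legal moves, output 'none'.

Answer: (1,3) (1,5) (2,4) (5,3) (5,5)

Derivation:
(1,2): no bracket -> illegal
(1,3): flips 1 -> legal
(1,4): no bracket -> illegal
(1,5): flips 1 -> legal
(1,6): no bracket -> illegal
(2,4): flips 1 -> legal
(2,6): no bracket -> illegal
(3,2): no bracket -> illegal
(3,6): no bracket -> illegal
(4,2): no bracket -> illegal
(4,5): no bracket -> illegal
(5,2): no bracket -> illegal
(5,3): flips 2 -> legal
(5,5): flips 1 -> legal
(6,3): no bracket -> illegal
(6,4): no bracket -> illegal
(6,5): no bracket -> illegal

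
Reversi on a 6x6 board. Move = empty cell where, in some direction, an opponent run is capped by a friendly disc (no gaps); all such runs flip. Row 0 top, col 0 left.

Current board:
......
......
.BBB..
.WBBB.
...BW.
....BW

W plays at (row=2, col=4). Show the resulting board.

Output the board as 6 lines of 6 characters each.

Answer: ......
......
.BBBW.
.WBBW.
...BW.
....BW

Derivation:
Place W at (2,4); scan 8 dirs for brackets.
Dir NW: first cell '.' (not opp) -> no flip
Dir N: first cell '.' (not opp) -> no flip
Dir NE: first cell '.' (not opp) -> no flip
Dir W: opp run (2,3) (2,2) (2,1), next='.' -> no flip
Dir E: first cell '.' (not opp) -> no flip
Dir SW: opp run (3,3), next='.' -> no flip
Dir S: opp run (3,4) capped by W -> flip
Dir SE: first cell '.' (not opp) -> no flip
All flips: (3,4)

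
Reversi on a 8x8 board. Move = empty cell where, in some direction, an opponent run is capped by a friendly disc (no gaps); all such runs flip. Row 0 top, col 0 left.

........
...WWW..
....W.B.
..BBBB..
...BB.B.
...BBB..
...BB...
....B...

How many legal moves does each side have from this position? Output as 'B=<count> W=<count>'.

Answer: B=3 W=3

Derivation:
-- B to move --
(0,2): flips 2 -> legal
(0,3): no bracket -> illegal
(0,4): flips 3 -> legal
(0,5): no bracket -> illegal
(0,6): flips 2 -> legal
(1,2): no bracket -> illegal
(1,6): no bracket -> illegal
(2,2): no bracket -> illegal
(2,3): no bracket -> illegal
(2,5): no bracket -> illegal
B mobility = 3
-- W to move --
(1,6): no bracket -> illegal
(1,7): no bracket -> illegal
(2,1): no bracket -> illegal
(2,2): no bracket -> illegal
(2,3): no bracket -> illegal
(2,5): no bracket -> illegal
(2,7): no bracket -> illegal
(3,1): no bracket -> illegal
(3,6): no bracket -> illegal
(3,7): flips 1 -> legal
(4,1): no bracket -> illegal
(4,2): flips 1 -> legal
(4,5): no bracket -> illegal
(4,7): no bracket -> illegal
(5,2): no bracket -> illegal
(5,6): no bracket -> illegal
(5,7): flips 2 -> legal
(6,2): no bracket -> illegal
(6,5): no bracket -> illegal
(6,6): no bracket -> illegal
(7,2): no bracket -> illegal
(7,3): no bracket -> illegal
(7,5): no bracket -> illegal
W mobility = 3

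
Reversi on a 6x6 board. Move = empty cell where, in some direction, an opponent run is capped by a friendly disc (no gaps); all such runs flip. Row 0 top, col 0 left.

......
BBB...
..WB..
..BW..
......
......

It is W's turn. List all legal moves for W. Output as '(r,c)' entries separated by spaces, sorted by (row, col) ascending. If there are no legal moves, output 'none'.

Answer: (0,0) (0,2) (1,3) (2,4) (3,1) (4,2)

Derivation:
(0,0): flips 1 -> legal
(0,1): no bracket -> illegal
(0,2): flips 1 -> legal
(0,3): no bracket -> illegal
(1,3): flips 1 -> legal
(1,4): no bracket -> illegal
(2,0): no bracket -> illegal
(2,1): no bracket -> illegal
(2,4): flips 1 -> legal
(3,1): flips 1 -> legal
(3,4): no bracket -> illegal
(4,1): no bracket -> illegal
(4,2): flips 1 -> legal
(4,3): no bracket -> illegal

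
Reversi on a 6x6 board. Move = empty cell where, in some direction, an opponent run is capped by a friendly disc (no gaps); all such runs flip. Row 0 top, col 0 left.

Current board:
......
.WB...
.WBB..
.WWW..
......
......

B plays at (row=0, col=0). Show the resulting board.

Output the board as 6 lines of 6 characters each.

Place B at (0,0); scan 8 dirs for brackets.
Dir NW: edge -> no flip
Dir N: edge -> no flip
Dir NE: edge -> no flip
Dir W: edge -> no flip
Dir E: first cell '.' (not opp) -> no flip
Dir SW: edge -> no flip
Dir S: first cell '.' (not opp) -> no flip
Dir SE: opp run (1,1) capped by B -> flip
All flips: (1,1)

Answer: B.....
.BB...
.WBB..
.WWW..
......
......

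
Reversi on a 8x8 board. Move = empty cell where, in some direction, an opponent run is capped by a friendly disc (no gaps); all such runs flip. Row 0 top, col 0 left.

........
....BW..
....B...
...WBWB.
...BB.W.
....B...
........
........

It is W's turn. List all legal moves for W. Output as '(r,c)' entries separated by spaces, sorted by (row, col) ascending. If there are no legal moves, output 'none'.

(0,3): no bracket -> illegal
(0,4): no bracket -> illegal
(0,5): no bracket -> illegal
(1,3): flips 2 -> legal
(2,3): no bracket -> illegal
(2,5): no bracket -> illegal
(2,6): flips 1 -> legal
(2,7): no bracket -> illegal
(3,2): no bracket -> illegal
(3,7): flips 1 -> legal
(4,2): no bracket -> illegal
(4,5): no bracket -> illegal
(4,7): no bracket -> illegal
(5,2): no bracket -> illegal
(5,3): flips 2 -> legal
(5,5): flips 1 -> legal
(6,3): no bracket -> illegal
(6,4): no bracket -> illegal
(6,5): no bracket -> illegal

Answer: (1,3) (2,6) (3,7) (5,3) (5,5)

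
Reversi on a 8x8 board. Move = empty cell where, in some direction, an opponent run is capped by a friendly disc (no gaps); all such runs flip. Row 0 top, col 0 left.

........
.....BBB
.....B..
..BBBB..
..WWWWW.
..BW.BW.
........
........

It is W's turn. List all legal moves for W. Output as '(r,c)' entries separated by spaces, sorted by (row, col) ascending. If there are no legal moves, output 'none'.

(0,4): no bracket -> illegal
(0,5): flips 3 -> legal
(0,6): no bracket -> illegal
(0,7): flips 3 -> legal
(1,4): no bracket -> illegal
(2,1): flips 1 -> legal
(2,2): flips 2 -> legal
(2,3): flips 2 -> legal
(2,4): flips 3 -> legal
(2,6): flips 1 -> legal
(2,7): no bracket -> illegal
(3,1): no bracket -> illegal
(3,6): no bracket -> illegal
(4,1): no bracket -> illegal
(5,1): flips 1 -> legal
(5,4): flips 1 -> legal
(6,1): flips 1 -> legal
(6,2): flips 1 -> legal
(6,3): no bracket -> illegal
(6,4): flips 1 -> legal
(6,5): flips 1 -> legal
(6,6): flips 1 -> legal

Answer: (0,5) (0,7) (2,1) (2,2) (2,3) (2,4) (2,6) (5,1) (5,4) (6,1) (6,2) (6,4) (6,5) (6,6)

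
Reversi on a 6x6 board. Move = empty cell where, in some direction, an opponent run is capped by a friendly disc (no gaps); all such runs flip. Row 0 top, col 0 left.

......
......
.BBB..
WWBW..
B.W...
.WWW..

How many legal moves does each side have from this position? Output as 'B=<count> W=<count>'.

Answer: B=5 W=4

Derivation:
-- B to move --
(2,0): flips 1 -> legal
(2,4): no bracket -> illegal
(3,4): flips 1 -> legal
(4,1): flips 1 -> legal
(4,3): flips 1 -> legal
(4,4): flips 1 -> legal
(5,0): no bracket -> illegal
(5,4): no bracket -> illegal
B mobility = 5
-- W to move --
(1,0): no bracket -> illegal
(1,1): flips 2 -> legal
(1,2): flips 3 -> legal
(1,3): flips 2 -> legal
(1,4): no bracket -> illegal
(2,0): no bracket -> illegal
(2,4): no bracket -> illegal
(3,4): no bracket -> illegal
(4,1): no bracket -> illegal
(4,3): no bracket -> illegal
(5,0): flips 1 -> legal
W mobility = 4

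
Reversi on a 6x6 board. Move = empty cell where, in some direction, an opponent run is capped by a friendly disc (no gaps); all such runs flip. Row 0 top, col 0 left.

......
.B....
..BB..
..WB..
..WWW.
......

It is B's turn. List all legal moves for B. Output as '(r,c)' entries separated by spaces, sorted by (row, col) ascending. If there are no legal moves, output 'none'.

(2,1): no bracket -> illegal
(3,1): flips 1 -> legal
(3,4): no bracket -> illegal
(3,5): no bracket -> illegal
(4,1): flips 1 -> legal
(4,5): no bracket -> illegal
(5,1): flips 1 -> legal
(5,2): flips 2 -> legal
(5,3): flips 1 -> legal
(5,4): no bracket -> illegal
(5,5): flips 1 -> legal

Answer: (3,1) (4,1) (5,1) (5,2) (5,3) (5,5)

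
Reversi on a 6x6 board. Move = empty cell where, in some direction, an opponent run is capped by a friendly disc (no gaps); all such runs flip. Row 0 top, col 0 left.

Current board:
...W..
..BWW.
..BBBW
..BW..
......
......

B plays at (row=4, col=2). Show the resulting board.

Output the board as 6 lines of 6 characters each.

Place B at (4,2); scan 8 dirs for brackets.
Dir NW: first cell '.' (not opp) -> no flip
Dir N: first cell 'B' (not opp) -> no flip
Dir NE: opp run (3,3) capped by B -> flip
Dir W: first cell '.' (not opp) -> no flip
Dir E: first cell '.' (not opp) -> no flip
Dir SW: first cell '.' (not opp) -> no flip
Dir S: first cell '.' (not opp) -> no flip
Dir SE: first cell '.' (not opp) -> no flip
All flips: (3,3)

Answer: ...W..
..BWW.
..BBBW
..BB..
..B...
......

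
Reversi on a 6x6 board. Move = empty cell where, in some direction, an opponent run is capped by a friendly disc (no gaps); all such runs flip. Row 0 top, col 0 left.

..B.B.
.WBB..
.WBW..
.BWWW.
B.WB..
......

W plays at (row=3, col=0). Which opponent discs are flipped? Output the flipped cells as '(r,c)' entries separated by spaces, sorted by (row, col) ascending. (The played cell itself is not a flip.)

Dir NW: edge -> no flip
Dir N: first cell '.' (not opp) -> no flip
Dir NE: first cell 'W' (not opp) -> no flip
Dir W: edge -> no flip
Dir E: opp run (3,1) capped by W -> flip
Dir SW: edge -> no flip
Dir S: opp run (4,0), next='.' -> no flip
Dir SE: first cell '.' (not opp) -> no flip

Answer: (3,1)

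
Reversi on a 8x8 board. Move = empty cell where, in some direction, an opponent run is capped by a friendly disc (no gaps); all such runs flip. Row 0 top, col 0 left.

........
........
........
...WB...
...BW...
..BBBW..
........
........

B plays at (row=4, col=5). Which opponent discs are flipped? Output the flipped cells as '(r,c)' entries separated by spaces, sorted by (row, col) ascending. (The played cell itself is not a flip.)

Answer: (4,4)

Derivation:
Dir NW: first cell 'B' (not opp) -> no flip
Dir N: first cell '.' (not opp) -> no flip
Dir NE: first cell '.' (not opp) -> no flip
Dir W: opp run (4,4) capped by B -> flip
Dir E: first cell '.' (not opp) -> no flip
Dir SW: first cell 'B' (not opp) -> no flip
Dir S: opp run (5,5), next='.' -> no flip
Dir SE: first cell '.' (not opp) -> no flip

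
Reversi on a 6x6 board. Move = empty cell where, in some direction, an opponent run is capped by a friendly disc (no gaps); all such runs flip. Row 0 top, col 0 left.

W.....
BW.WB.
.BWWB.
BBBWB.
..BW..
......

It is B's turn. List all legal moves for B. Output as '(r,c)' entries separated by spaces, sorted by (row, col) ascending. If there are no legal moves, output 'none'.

(0,1): flips 1 -> legal
(0,2): flips 1 -> legal
(0,3): no bracket -> illegal
(0,4): flips 2 -> legal
(1,2): flips 4 -> legal
(2,0): no bracket -> illegal
(4,4): flips 1 -> legal
(5,2): flips 1 -> legal
(5,3): no bracket -> illegal
(5,4): flips 1 -> legal

Answer: (0,1) (0,2) (0,4) (1,2) (4,4) (5,2) (5,4)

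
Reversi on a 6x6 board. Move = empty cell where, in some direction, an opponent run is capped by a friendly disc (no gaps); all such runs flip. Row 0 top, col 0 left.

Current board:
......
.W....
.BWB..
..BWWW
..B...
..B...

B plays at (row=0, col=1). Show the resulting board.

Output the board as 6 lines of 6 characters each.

Place B at (0,1); scan 8 dirs for brackets.
Dir NW: edge -> no flip
Dir N: edge -> no flip
Dir NE: edge -> no flip
Dir W: first cell '.' (not opp) -> no flip
Dir E: first cell '.' (not opp) -> no flip
Dir SW: first cell '.' (not opp) -> no flip
Dir S: opp run (1,1) capped by B -> flip
Dir SE: first cell '.' (not opp) -> no flip
All flips: (1,1)

Answer: .B....
.B....
.BWB..
..BWWW
..B...
..B...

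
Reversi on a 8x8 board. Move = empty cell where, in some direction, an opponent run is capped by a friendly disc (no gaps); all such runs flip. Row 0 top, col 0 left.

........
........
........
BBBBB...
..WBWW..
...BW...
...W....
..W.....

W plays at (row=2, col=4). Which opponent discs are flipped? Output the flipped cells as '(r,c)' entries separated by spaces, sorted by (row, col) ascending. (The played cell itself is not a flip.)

Answer: (3,3) (3,4)

Derivation:
Dir NW: first cell '.' (not opp) -> no flip
Dir N: first cell '.' (not opp) -> no flip
Dir NE: first cell '.' (not opp) -> no flip
Dir W: first cell '.' (not opp) -> no flip
Dir E: first cell '.' (not opp) -> no flip
Dir SW: opp run (3,3) capped by W -> flip
Dir S: opp run (3,4) capped by W -> flip
Dir SE: first cell '.' (not opp) -> no flip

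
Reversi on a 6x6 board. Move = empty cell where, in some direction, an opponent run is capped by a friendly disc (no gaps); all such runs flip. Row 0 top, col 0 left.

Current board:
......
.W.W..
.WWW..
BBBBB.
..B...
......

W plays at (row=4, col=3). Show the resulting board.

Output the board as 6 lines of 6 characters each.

Place W at (4,3); scan 8 dirs for brackets.
Dir NW: opp run (3,2) capped by W -> flip
Dir N: opp run (3,3) capped by W -> flip
Dir NE: opp run (3,4), next='.' -> no flip
Dir W: opp run (4,2), next='.' -> no flip
Dir E: first cell '.' (not opp) -> no flip
Dir SW: first cell '.' (not opp) -> no flip
Dir S: first cell '.' (not opp) -> no flip
Dir SE: first cell '.' (not opp) -> no flip
All flips: (3,2) (3,3)

Answer: ......
.W.W..
.WWW..
BBWWB.
..BW..
......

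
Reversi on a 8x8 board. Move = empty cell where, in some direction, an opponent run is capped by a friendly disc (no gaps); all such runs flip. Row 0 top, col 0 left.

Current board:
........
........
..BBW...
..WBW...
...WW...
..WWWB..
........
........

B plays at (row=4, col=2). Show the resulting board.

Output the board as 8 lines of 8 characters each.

Answer: ........
........
..BBW...
..BBW...
..BWW...
..WWWB..
........
........

Derivation:
Place B at (4,2); scan 8 dirs for brackets.
Dir NW: first cell '.' (not opp) -> no flip
Dir N: opp run (3,2) capped by B -> flip
Dir NE: first cell 'B' (not opp) -> no flip
Dir W: first cell '.' (not opp) -> no flip
Dir E: opp run (4,3) (4,4), next='.' -> no flip
Dir SW: first cell '.' (not opp) -> no flip
Dir S: opp run (5,2), next='.' -> no flip
Dir SE: opp run (5,3), next='.' -> no flip
All flips: (3,2)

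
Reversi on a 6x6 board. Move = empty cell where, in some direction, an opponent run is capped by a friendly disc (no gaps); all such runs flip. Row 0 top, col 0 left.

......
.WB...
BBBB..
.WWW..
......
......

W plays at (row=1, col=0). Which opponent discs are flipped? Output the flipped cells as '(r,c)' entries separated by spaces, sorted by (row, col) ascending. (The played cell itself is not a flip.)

Dir NW: edge -> no flip
Dir N: first cell '.' (not opp) -> no flip
Dir NE: first cell '.' (not opp) -> no flip
Dir W: edge -> no flip
Dir E: first cell 'W' (not opp) -> no flip
Dir SW: edge -> no flip
Dir S: opp run (2,0), next='.' -> no flip
Dir SE: opp run (2,1) capped by W -> flip

Answer: (2,1)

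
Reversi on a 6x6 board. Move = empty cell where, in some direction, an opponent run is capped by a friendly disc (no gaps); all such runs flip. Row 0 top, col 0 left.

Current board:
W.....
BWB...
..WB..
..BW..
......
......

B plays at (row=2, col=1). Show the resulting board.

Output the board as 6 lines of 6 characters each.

Answer: W.....
BWB...
.BBB..
..BW..
......
......

Derivation:
Place B at (2,1); scan 8 dirs for brackets.
Dir NW: first cell 'B' (not opp) -> no flip
Dir N: opp run (1,1), next='.' -> no flip
Dir NE: first cell 'B' (not opp) -> no flip
Dir W: first cell '.' (not opp) -> no flip
Dir E: opp run (2,2) capped by B -> flip
Dir SW: first cell '.' (not opp) -> no flip
Dir S: first cell '.' (not opp) -> no flip
Dir SE: first cell 'B' (not opp) -> no flip
All flips: (2,2)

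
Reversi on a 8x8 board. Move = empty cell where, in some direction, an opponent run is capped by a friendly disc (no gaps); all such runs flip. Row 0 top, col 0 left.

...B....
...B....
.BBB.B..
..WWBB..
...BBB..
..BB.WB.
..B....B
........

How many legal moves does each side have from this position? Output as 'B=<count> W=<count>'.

Answer: B=6 W=9

Derivation:
-- B to move --
(2,4): no bracket -> illegal
(3,1): flips 2 -> legal
(4,1): flips 1 -> legal
(4,2): flips 1 -> legal
(4,6): no bracket -> illegal
(5,4): flips 1 -> legal
(6,4): no bracket -> illegal
(6,5): flips 1 -> legal
(6,6): flips 1 -> legal
B mobility = 6
-- W to move --
(0,2): no bracket -> illegal
(0,4): no bracket -> illegal
(1,0): flips 1 -> legal
(1,1): flips 1 -> legal
(1,2): flips 1 -> legal
(1,4): flips 1 -> legal
(1,5): flips 3 -> legal
(1,6): no bracket -> illegal
(2,0): no bracket -> illegal
(2,4): no bracket -> illegal
(2,6): no bracket -> illegal
(3,0): no bracket -> illegal
(3,1): no bracket -> illegal
(3,6): flips 2 -> legal
(4,1): no bracket -> illegal
(4,2): no bracket -> illegal
(4,6): no bracket -> illegal
(4,7): no bracket -> illegal
(5,1): no bracket -> illegal
(5,4): flips 1 -> legal
(5,7): flips 1 -> legal
(6,1): no bracket -> illegal
(6,3): flips 2 -> legal
(6,4): no bracket -> illegal
(6,5): no bracket -> illegal
(6,6): no bracket -> illegal
(7,1): no bracket -> illegal
(7,2): no bracket -> illegal
(7,3): no bracket -> illegal
(7,6): no bracket -> illegal
(7,7): no bracket -> illegal
W mobility = 9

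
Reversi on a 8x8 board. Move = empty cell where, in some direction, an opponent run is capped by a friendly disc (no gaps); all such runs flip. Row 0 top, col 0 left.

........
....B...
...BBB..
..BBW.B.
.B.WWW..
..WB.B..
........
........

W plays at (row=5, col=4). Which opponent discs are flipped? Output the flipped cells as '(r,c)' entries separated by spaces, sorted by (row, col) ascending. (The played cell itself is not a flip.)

Answer: (5,3)

Derivation:
Dir NW: first cell 'W' (not opp) -> no flip
Dir N: first cell 'W' (not opp) -> no flip
Dir NE: first cell 'W' (not opp) -> no flip
Dir W: opp run (5,3) capped by W -> flip
Dir E: opp run (5,5), next='.' -> no flip
Dir SW: first cell '.' (not opp) -> no flip
Dir S: first cell '.' (not opp) -> no flip
Dir SE: first cell '.' (not opp) -> no flip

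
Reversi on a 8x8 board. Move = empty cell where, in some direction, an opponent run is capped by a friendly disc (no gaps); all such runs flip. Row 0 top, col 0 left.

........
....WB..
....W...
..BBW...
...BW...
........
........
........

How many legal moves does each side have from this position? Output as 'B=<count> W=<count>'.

Answer: B=5 W=6

Derivation:
-- B to move --
(0,3): no bracket -> illegal
(0,4): no bracket -> illegal
(0,5): no bracket -> illegal
(1,3): flips 1 -> legal
(2,3): no bracket -> illegal
(2,5): flips 1 -> legal
(3,5): flips 1 -> legal
(4,5): flips 1 -> legal
(5,3): no bracket -> illegal
(5,4): no bracket -> illegal
(5,5): flips 1 -> legal
B mobility = 5
-- W to move --
(0,4): no bracket -> illegal
(0,5): no bracket -> illegal
(0,6): flips 1 -> legal
(1,6): flips 1 -> legal
(2,1): no bracket -> illegal
(2,2): flips 1 -> legal
(2,3): no bracket -> illegal
(2,5): no bracket -> illegal
(2,6): no bracket -> illegal
(3,1): flips 2 -> legal
(4,1): no bracket -> illegal
(4,2): flips 2 -> legal
(5,2): flips 1 -> legal
(5,3): no bracket -> illegal
(5,4): no bracket -> illegal
W mobility = 6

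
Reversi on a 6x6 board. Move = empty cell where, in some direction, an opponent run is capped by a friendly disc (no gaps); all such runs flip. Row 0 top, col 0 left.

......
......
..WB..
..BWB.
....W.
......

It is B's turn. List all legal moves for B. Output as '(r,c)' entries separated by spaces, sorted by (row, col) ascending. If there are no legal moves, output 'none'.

(1,1): no bracket -> illegal
(1,2): flips 1 -> legal
(1,3): no bracket -> illegal
(2,1): flips 1 -> legal
(2,4): no bracket -> illegal
(3,1): no bracket -> illegal
(3,5): no bracket -> illegal
(4,2): no bracket -> illegal
(4,3): flips 1 -> legal
(4,5): no bracket -> illegal
(5,3): no bracket -> illegal
(5,4): flips 1 -> legal
(5,5): no bracket -> illegal

Answer: (1,2) (2,1) (4,3) (5,4)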